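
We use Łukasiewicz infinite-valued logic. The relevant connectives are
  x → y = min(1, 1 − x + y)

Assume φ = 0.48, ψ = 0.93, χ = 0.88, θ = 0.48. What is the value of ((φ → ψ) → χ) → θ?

φ → ψ = min(1, 1 − 0.48 + 0.93) = min(1, 1.45) = 1.00
(φ → ψ) → χ = min(1, 1 − 1.00 + 0.88) = min(1, 0.88) = 0.88
((φ → ψ) → χ) → θ = min(1, 1 − 0.88 + 0.48) = min(1, 0.60) = 0.60

0.60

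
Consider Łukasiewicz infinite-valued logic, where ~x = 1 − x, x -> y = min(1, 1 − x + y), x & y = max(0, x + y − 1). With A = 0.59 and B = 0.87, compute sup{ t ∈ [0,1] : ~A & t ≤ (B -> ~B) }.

0.85

~A = 1 − 0.59 = 0.41
So the left factor is ~A = 0.41.
~B = 1 − 0.87 = 0.13
B -> ~B = min(1, 1 − 0.87 + 0.13) = min(1, 0.26) = 0.26
So the right-hand bound is B -> ~B = 0.26.
The residuum of the Łukasiewicz t-norm gives the supremum: min(1, 1 − 0.41 + 0.26).
1 − 0.41 + 0.26 = 0.85, so t = min(1, 0.85) = 0.85.
Check: 0.41 & 0.85 = max(0, 0.26) = 0.26 ≤ 0.26.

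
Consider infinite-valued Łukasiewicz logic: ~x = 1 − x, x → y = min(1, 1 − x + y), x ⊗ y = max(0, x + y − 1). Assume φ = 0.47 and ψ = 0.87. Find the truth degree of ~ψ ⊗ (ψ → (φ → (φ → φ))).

~ψ = 1 − 0.87 = 0.13
φ → φ = min(1, 1 − 0.47 + 0.47) = min(1, 1.00) = 1.00
φ → (φ → φ) = min(1, 1 − 0.47 + 1.00) = min(1, 1.53) = 1.00
ψ → (φ → (φ → φ)) = min(1, 1 − 0.87 + 1.00) = min(1, 1.13) = 1.00
~ψ ⊗ (ψ → (φ → (φ → φ))) = max(0, 0.13 + 1.00 − 1) = max(0, 0.13) = 0.13

0.13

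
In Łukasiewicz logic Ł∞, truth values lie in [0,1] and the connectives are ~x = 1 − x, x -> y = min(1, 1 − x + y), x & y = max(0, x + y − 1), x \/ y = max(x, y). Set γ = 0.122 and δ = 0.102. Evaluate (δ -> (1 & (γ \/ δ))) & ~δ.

γ \/ δ = max(0.122, 0.102) = 0.122
1 & (γ \/ δ) = max(0, 1.000 + 0.122 − 1) = max(0, 0.122) = 0.122
δ -> (1 & (γ \/ δ)) = min(1, 1 − 0.102 + 0.122) = min(1, 1.020) = 1.000
~δ = 1 − 0.102 = 0.898
(δ -> (1 & (γ \/ δ))) & ~δ = max(0, 1.000 + 0.898 − 1) = max(0, 0.898) = 0.898

0.898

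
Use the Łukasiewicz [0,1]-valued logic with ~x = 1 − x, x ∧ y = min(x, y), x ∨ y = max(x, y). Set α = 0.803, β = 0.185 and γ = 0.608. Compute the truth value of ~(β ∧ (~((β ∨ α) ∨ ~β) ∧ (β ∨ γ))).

0.815

β ∨ α = max(0.185, 0.803) = 0.803
~β = 1 − 0.185 = 0.815
(β ∨ α) ∨ ~β = max(0.803, 0.815) = 0.815
~((β ∨ α) ∨ ~β) = 1 − 0.815 = 0.185
β ∨ γ = max(0.185, 0.608) = 0.608
~((β ∨ α) ∨ ~β) ∧ (β ∨ γ) = min(0.185, 0.608) = 0.185
β ∧ (~((β ∨ α) ∨ ~β) ∧ (β ∨ γ)) = min(0.185, 0.185) = 0.185
~(β ∧ (~((β ∨ α) ∨ ~β) ∧ (β ∨ γ))) = 1 − 0.185 = 0.815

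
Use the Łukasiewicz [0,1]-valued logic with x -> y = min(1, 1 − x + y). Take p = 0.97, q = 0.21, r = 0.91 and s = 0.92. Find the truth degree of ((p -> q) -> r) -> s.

p -> q = min(1, 1 − 0.97 + 0.21) = min(1, 0.24) = 0.24
(p -> q) -> r = min(1, 1 − 0.24 + 0.91) = min(1, 1.67) = 1.00
((p -> q) -> r) -> s = min(1, 1 − 1.00 + 0.92) = min(1, 0.92) = 0.92

0.92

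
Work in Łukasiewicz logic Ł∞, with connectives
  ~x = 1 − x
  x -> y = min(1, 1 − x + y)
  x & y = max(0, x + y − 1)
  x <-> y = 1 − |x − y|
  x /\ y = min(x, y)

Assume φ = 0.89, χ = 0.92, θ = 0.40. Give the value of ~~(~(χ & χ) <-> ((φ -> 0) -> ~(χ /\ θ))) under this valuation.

0.16

χ & χ = max(0, 0.92 + 0.92 − 1) = max(0, 0.84) = 0.84
~(χ & χ) = 1 − 0.84 = 0.16
φ -> 0 = min(1, 1 − 0.89 + 0.00) = min(1, 0.11) = 0.11
χ /\ θ = min(0.92, 0.40) = 0.40
~(χ /\ θ) = 1 − 0.40 = 0.60
(φ -> 0) -> ~(χ /\ θ) = min(1, 1 − 0.11 + 0.60) = min(1, 1.49) = 1.00
~(χ & χ) <-> ((φ -> 0) -> ~(χ /\ θ)) = 1 − |0.16 − 1.00| = 1 − 0.84 = 0.16
~(~(χ & χ) <-> ((φ -> 0) -> ~(χ /\ θ))) = 1 − 0.16 = 0.84
~~(~(χ & χ) <-> ((φ -> 0) -> ~(χ /\ θ))) = 1 − 0.84 = 0.16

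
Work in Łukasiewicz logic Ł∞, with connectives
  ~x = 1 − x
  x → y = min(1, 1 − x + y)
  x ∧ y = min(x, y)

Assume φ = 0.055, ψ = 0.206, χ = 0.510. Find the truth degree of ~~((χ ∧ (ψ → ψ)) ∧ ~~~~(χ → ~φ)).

0.510

ψ → ψ = min(1, 1 − 0.206 + 0.206) = min(1, 1.000) = 1.000
χ ∧ (ψ → ψ) = min(0.510, 1.000) = 0.510
~φ = 1 − 0.055 = 0.945
χ → ~φ = min(1, 1 − 0.510 + 0.945) = min(1, 1.435) = 1.000
~(χ → ~φ) = 1 − 1.000 = 0.000
~~(χ → ~φ) = 1 − 0.000 = 1.000
~~~(χ → ~φ) = 1 − 1.000 = 0.000
~~~~(χ → ~φ) = 1 − 0.000 = 1.000
(χ ∧ (ψ → ψ)) ∧ ~~~~(χ → ~φ) = min(0.510, 1.000) = 0.510
~((χ ∧ (ψ → ψ)) ∧ ~~~~(χ → ~φ)) = 1 − 0.510 = 0.490
~~((χ ∧ (ψ → ψ)) ∧ ~~~~(χ → ~φ)) = 1 − 0.490 = 0.510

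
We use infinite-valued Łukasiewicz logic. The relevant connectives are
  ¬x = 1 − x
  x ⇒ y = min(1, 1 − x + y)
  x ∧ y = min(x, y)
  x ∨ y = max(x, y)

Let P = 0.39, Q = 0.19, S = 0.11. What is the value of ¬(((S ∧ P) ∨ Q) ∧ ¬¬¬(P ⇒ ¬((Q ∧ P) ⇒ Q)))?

0.81

S ∧ P = min(0.11, 0.39) = 0.11
(S ∧ P) ∨ Q = max(0.11, 0.19) = 0.19
Q ∧ P = min(0.19, 0.39) = 0.19
(Q ∧ P) ⇒ Q = min(1, 1 − 0.19 + 0.19) = min(1, 1.00) = 1.00
¬((Q ∧ P) ⇒ Q) = 1 − 1.00 = 0.00
P ⇒ ¬((Q ∧ P) ⇒ Q) = min(1, 1 − 0.39 + 0.00) = min(1, 0.61) = 0.61
¬(P ⇒ ¬((Q ∧ P) ⇒ Q)) = 1 − 0.61 = 0.39
¬¬(P ⇒ ¬((Q ∧ P) ⇒ Q)) = 1 − 0.39 = 0.61
¬¬¬(P ⇒ ¬((Q ∧ P) ⇒ Q)) = 1 − 0.61 = 0.39
((S ∧ P) ∨ Q) ∧ ¬¬¬(P ⇒ ¬((Q ∧ P) ⇒ Q)) = min(0.19, 0.39) = 0.19
¬(((S ∧ P) ∨ Q) ∧ ¬¬¬(P ⇒ ¬((Q ∧ P) ⇒ Q))) = 1 − 0.19 = 0.81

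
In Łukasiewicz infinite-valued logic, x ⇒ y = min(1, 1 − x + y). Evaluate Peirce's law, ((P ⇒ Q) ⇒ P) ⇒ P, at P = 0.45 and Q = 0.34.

0.89

P ⇒ Q = min(1, 1 − 0.45 + 0.34) = min(1, 0.89) = 0.89
(P ⇒ Q) ⇒ P = min(1, 1 − 0.89 + 0.45) = min(1, 0.56) = 0.56
((P ⇒ Q) ⇒ P) ⇒ P = min(1, 1 − 0.56 + 0.45) = min(1, 0.89) = 0.89
(The value 0.89 < 1 shows this instance is not satisfied; not a Ł∞-tautology in general.)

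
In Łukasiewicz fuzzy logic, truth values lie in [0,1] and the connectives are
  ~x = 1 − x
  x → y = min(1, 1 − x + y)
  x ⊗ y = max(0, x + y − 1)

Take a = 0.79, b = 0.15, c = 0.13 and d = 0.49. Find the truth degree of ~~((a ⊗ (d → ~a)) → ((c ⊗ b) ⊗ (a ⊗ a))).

~a = 1 − 0.79 = 0.21
d → ~a = min(1, 1 − 0.49 + 0.21) = min(1, 0.72) = 0.72
a ⊗ (d → ~a) = max(0, 0.79 + 0.72 − 1) = max(0, 0.51) = 0.51
c ⊗ b = max(0, 0.13 + 0.15 − 1) = max(0, -0.72) = 0.00
a ⊗ a = max(0, 0.79 + 0.79 − 1) = max(0, 0.58) = 0.58
(c ⊗ b) ⊗ (a ⊗ a) = max(0, 0.00 + 0.58 − 1) = max(0, -0.42) = 0.00
(a ⊗ (d → ~a)) → ((c ⊗ b) ⊗ (a ⊗ a)) = min(1, 1 − 0.51 + 0.00) = min(1, 0.49) = 0.49
~((a ⊗ (d → ~a)) → ((c ⊗ b) ⊗ (a ⊗ a))) = 1 − 0.49 = 0.51
~~((a ⊗ (d → ~a)) → ((c ⊗ b) ⊗ (a ⊗ a))) = 1 − 0.51 = 0.49

0.49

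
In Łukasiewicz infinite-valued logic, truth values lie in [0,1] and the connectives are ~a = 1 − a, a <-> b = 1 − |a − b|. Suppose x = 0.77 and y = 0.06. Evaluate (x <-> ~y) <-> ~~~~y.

~y = 1 − 0.06 = 0.94
x <-> ~y = 1 − |0.77 − 0.94| = 1 − 0.17 = 0.83
~~y = 1 − 0.94 = 0.06
~~~y = 1 − 0.06 = 0.94
~~~~y = 1 − 0.94 = 0.06
(x <-> ~y) <-> ~~~~y = 1 − |0.83 − 0.06| = 1 − 0.77 = 0.23

0.23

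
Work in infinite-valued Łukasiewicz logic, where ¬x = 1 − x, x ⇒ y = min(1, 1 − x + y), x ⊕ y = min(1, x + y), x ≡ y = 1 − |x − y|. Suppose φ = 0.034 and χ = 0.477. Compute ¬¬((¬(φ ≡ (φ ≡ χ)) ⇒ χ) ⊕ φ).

φ ≡ χ = 1 − |0.034 − 0.477| = 1 − 0.443 = 0.557
φ ≡ (φ ≡ χ) = 1 − |0.034 − 0.557| = 1 − 0.523 = 0.477
¬(φ ≡ (φ ≡ χ)) = 1 − 0.477 = 0.523
¬(φ ≡ (φ ≡ χ)) ⇒ χ = min(1, 1 − 0.523 + 0.477) = min(1, 0.954) = 0.954
(¬(φ ≡ (φ ≡ χ)) ⇒ χ) ⊕ φ = min(1, 0.954 + 0.034) = min(1, 0.988) = 0.988
¬((¬(φ ≡ (φ ≡ χ)) ⇒ χ) ⊕ φ) = 1 − 0.988 = 0.012
¬¬((¬(φ ≡ (φ ≡ χ)) ⇒ χ) ⊕ φ) = 1 − 0.012 = 0.988

0.988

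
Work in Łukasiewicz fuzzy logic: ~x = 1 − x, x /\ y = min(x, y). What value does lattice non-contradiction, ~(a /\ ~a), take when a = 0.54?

~a = 1 − 0.54 = 0.46
a /\ ~a = min(0.54, 0.46) = 0.46
~(a /\ ~a) = 1 − 0.46 = 0.54
(The value 0.54 < 1 shows this instance is not satisfied; not a Ł∞-tautology — its value is 1 − min(a, 1−a).)

0.54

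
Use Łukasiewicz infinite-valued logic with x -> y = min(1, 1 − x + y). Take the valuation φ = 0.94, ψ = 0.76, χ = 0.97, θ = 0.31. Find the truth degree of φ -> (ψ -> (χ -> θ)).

χ -> θ = min(1, 1 − 0.97 + 0.31) = min(1, 0.34) = 0.34
ψ -> (χ -> θ) = min(1, 1 − 0.76 + 0.34) = min(1, 0.58) = 0.58
φ -> (ψ -> (χ -> θ)) = min(1, 1 − 0.94 + 0.58) = min(1, 0.64) = 0.64

0.64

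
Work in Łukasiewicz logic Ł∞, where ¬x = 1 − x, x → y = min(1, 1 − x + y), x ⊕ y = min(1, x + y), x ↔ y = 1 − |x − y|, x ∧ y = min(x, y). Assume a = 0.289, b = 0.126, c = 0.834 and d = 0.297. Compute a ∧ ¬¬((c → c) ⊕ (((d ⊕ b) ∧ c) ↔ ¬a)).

0.289

c → c = min(1, 1 − 0.834 + 0.834) = min(1, 1.000) = 1.000
d ⊕ b = min(1, 0.297 + 0.126) = min(1, 0.423) = 0.423
(d ⊕ b) ∧ c = min(0.423, 0.834) = 0.423
¬a = 1 − 0.289 = 0.711
((d ⊕ b) ∧ c) ↔ ¬a = 1 − |0.423 − 0.711| = 1 − 0.288 = 0.712
(c → c) ⊕ (((d ⊕ b) ∧ c) ↔ ¬a) = min(1, 1.000 + 0.712) = min(1, 1.712) = 1.000
¬((c → c) ⊕ (((d ⊕ b) ∧ c) ↔ ¬a)) = 1 − 1.000 = 0.000
¬¬((c → c) ⊕ (((d ⊕ b) ∧ c) ↔ ¬a)) = 1 − 0.000 = 1.000
a ∧ ¬¬((c → c) ⊕ (((d ⊕ b) ∧ c) ↔ ¬a)) = min(0.289, 1.000) = 0.289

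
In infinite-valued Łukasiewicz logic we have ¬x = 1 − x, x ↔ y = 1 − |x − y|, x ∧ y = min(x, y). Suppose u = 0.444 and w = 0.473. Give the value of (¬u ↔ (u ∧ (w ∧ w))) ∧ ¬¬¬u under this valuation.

¬u = 1 − 0.444 = 0.556
w ∧ w = min(0.473, 0.473) = 0.473
u ∧ (w ∧ w) = min(0.444, 0.473) = 0.444
¬u ↔ (u ∧ (w ∧ w)) = 1 − |0.556 − 0.444| = 1 − 0.112 = 0.888
¬¬u = 1 − 0.556 = 0.444
¬¬¬u = 1 − 0.444 = 0.556
(¬u ↔ (u ∧ (w ∧ w))) ∧ ¬¬¬u = min(0.888, 0.556) = 0.556

0.556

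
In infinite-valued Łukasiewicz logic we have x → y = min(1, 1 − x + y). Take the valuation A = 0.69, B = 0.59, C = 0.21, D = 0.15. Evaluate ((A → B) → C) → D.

A → B = min(1, 1 − 0.69 + 0.59) = min(1, 0.90) = 0.90
(A → B) → C = min(1, 1 − 0.90 + 0.21) = min(1, 0.31) = 0.31
((A → B) → C) → D = min(1, 1 − 0.31 + 0.15) = min(1, 0.84) = 0.84

0.84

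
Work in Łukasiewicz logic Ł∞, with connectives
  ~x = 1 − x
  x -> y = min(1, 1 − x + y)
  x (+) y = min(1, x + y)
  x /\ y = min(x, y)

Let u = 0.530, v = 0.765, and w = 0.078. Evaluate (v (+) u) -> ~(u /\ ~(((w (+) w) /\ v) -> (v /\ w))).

0.922

v (+) u = min(1, 0.765 + 0.530) = min(1, 1.295) = 1.000
w (+) w = min(1, 0.078 + 0.078) = min(1, 0.156) = 0.156
(w (+) w) /\ v = min(0.156, 0.765) = 0.156
v /\ w = min(0.765, 0.078) = 0.078
((w (+) w) /\ v) -> (v /\ w) = min(1, 1 − 0.156 + 0.078) = min(1, 0.922) = 0.922
~(((w (+) w) /\ v) -> (v /\ w)) = 1 − 0.922 = 0.078
u /\ ~(((w (+) w) /\ v) -> (v /\ w)) = min(0.530, 0.078) = 0.078
~(u /\ ~(((w (+) w) /\ v) -> (v /\ w))) = 1 − 0.078 = 0.922
(v (+) u) -> ~(u /\ ~(((w (+) w) /\ v) -> (v /\ w))) = min(1, 1 − 1.000 + 0.922) = min(1, 0.922) = 0.922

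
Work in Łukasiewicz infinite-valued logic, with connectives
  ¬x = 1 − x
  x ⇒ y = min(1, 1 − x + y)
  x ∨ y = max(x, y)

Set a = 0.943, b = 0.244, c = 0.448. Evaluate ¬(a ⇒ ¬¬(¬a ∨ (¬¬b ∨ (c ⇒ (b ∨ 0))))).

¬a = 1 − 0.943 = 0.057
¬b = 1 − 0.244 = 0.756
¬¬b = 1 − 0.756 = 0.244
b ∨ 0 = max(0.244, 0.000) = 0.244
c ⇒ (b ∨ 0) = min(1, 1 − 0.448 + 0.244) = min(1, 0.796) = 0.796
¬¬b ∨ (c ⇒ (b ∨ 0)) = max(0.244, 0.796) = 0.796
¬a ∨ (¬¬b ∨ (c ⇒ (b ∨ 0))) = max(0.057, 0.796) = 0.796
¬(¬a ∨ (¬¬b ∨ (c ⇒ (b ∨ 0)))) = 1 − 0.796 = 0.204
¬¬(¬a ∨ (¬¬b ∨ (c ⇒ (b ∨ 0)))) = 1 − 0.204 = 0.796
a ⇒ ¬¬(¬a ∨ (¬¬b ∨ (c ⇒ (b ∨ 0)))) = min(1, 1 − 0.943 + 0.796) = min(1, 0.853) = 0.853
¬(a ⇒ ¬¬(¬a ∨ (¬¬b ∨ (c ⇒ (b ∨ 0))))) = 1 − 0.853 = 0.147

0.147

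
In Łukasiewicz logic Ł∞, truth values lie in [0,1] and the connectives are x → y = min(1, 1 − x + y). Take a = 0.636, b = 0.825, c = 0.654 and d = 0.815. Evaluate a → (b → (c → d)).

c → d = min(1, 1 − 0.654 + 0.815) = min(1, 1.161) = 1.000
b → (c → d) = min(1, 1 − 0.825 + 1.000) = min(1, 1.175) = 1.000
a → (b → (c → d)) = min(1, 1 − 0.636 + 1.000) = min(1, 1.364) = 1.000

1.000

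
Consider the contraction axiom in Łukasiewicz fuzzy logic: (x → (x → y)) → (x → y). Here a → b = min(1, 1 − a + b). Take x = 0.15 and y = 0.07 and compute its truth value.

x → y = min(1, 1 − 0.15 + 0.07) = min(1, 0.92) = 0.92
x → (x → y) = min(1, 1 − 0.15 + 0.92) = min(1, 1.77) = 1.00
(x → (x → y)) → (x → y) = min(1, 1 − 1.00 + 0.92) = min(1, 0.92) = 0.92
(The value 0.92 < 1 shows this instance is not satisfied; fails in Ł∞ (the t-norm is not idempotent).)

0.92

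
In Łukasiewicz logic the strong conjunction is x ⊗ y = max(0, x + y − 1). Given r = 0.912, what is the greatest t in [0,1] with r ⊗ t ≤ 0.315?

0.403

The residuum of the Łukasiewicz t-norm gives the supremum: min(1, 1 − 0.912 + 0.315).
1 − 0.912 + 0.315 = 0.403, so t = min(1, 0.403) = 0.403.
Check: 0.912 ⊗ 0.403 = max(0, 0.315) = 0.315 ≤ 0.315.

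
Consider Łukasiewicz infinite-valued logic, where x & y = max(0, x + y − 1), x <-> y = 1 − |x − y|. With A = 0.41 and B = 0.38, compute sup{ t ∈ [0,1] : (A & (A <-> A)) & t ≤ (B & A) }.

A <-> A = 1 − |0.41 − 0.41| = 1 − 0.00 = 1.00
A & (A <-> A) = max(0, 0.41 + 1.00 − 1) = max(0, 0.41) = 0.41
So the left factor is A & (A <-> A) = 0.41.
B & A = max(0, 0.38 + 0.41 − 1) = max(0, -0.21) = 0.00
So the right-hand bound is B & A = 0.00.
The residuum of the Łukasiewicz t-norm gives the supremum: min(1, 1 − 0.41 + 0.00).
1 − 0.41 + 0.00 = 0.59, so t = min(1, 0.59) = 0.59.
Check: 0.41 & 0.59 = max(0, 0.00) = 0.00 ≤ 0.00.

0.59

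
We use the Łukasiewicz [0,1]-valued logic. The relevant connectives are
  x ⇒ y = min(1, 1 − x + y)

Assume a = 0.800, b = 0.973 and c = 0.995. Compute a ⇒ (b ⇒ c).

1.000

b ⇒ c = min(1, 1 − 0.973 + 0.995) = min(1, 1.022) = 1.000
a ⇒ (b ⇒ c) = min(1, 1 − 0.800 + 1.000) = min(1, 1.200) = 1.000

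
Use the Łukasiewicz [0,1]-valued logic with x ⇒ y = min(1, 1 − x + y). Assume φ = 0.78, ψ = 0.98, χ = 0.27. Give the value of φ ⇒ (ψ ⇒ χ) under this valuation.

ψ ⇒ χ = min(1, 1 − 0.98 + 0.27) = min(1, 0.29) = 0.29
φ ⇒ (ψ ⇒ χ) = min(1, 1 − 0.78 + 0.29) = min(1, 0.51) = 0.51

0.51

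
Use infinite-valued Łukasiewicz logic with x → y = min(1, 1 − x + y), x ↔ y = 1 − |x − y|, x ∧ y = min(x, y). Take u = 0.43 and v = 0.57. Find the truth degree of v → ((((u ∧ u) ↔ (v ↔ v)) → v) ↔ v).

u ∧ u = min(0.43, 0.43) = 0.43
v ↔ v = 1 − |0.57 − 0.57| = 1 − 0.00 = 1.00
(u ∧ u) ↔ (v ↔ v) = 1 − |0.43 − 1.00| = 1 − 0.57 = 0.43
((u ∧ u) ↔ (v ↔ v)) → v = min(1, 1 − 0.43 + 0.57) = min(1, 1.14) = 1.00
(((u ∧ u) ↔ (v ↔ v)) → v) ↔ v = 1 − |1.00 − 0.57| = 1 − 0.43 = 0.57
v → ((((u ∧ u) ↔ (v ↔ v)) → v) ↔ v) = min(1, 1 − 0.57 + 0.57) = min(1, 1.00) = 1.00

1.00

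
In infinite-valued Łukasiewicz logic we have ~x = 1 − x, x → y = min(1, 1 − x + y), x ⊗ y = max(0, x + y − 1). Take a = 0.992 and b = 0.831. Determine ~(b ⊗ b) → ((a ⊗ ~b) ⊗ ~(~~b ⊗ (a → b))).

0.662

b ⊗ b = max(0, 0.831 + 0.831 − 1) = max(0, 0.662) = 0.662
~(b ⊗ b) = 1 − 0.662 = 0.338
~b = 1 − 0.831 = 0.169
a ⊗ ~b = max(0, 0.992 + 0.169 − 1) = max(0, 0.161) = 0.161
~~b = 1 − 0.169 = 0.831
a → b = min(1, 1 − 0.992 + 0.831) = min(1, 0.839) = 0.839
~~b ⊗ (a → b) = max(0, 0.831 + 0.839 − 1) = max(0, 0.670) = 0.670
~(~~b ⊗ (a → b)) = 1 − 0.670 = 0.330
(a ⊗ ~b) ⊗ ~(~~b ⊗ (a → b)) = max(0, 0.161 + 0.330 − 1) = max(0, -0.509) = 0.000
~(b ⊗ b) → ((a ⊗ ~b) ⊗ ~(~~b ⊗ (a → b))) = min(1, 1 − 0.338 + 0.000) = min(1, 0.662) = 0.662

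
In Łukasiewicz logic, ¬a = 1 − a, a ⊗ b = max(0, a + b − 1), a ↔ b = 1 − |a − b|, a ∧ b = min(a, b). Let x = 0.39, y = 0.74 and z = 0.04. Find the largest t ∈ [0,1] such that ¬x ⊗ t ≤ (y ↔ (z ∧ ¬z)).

¬x = 1 − 0.39 = 0.61
So the left factor is ¬x = 0.61.
¬z = 1 − 0.04 = 0.96
z ∧ ¬z = min(0.04, 0.96) = 0.04
y ↔ (z ∧ ¬z) = 1 − |0.74 − 0.04| = 1 − 0.70 = 0.30
So the right-hand bound is y ↔ (z ∧ ¬z) = 0.30.
The residuum of the Łukasiewicz t-norm gives the supremum: min(1, 1 − 0.61 + 0.30).
1 − 0.61 + 0.30 = 0.69, so t = min(1, 0.69) = 0.69.
Check: 0.61 ⊗ 0.69 = max(0, 0.30) = 0.30 ≤ 0.30.

0.69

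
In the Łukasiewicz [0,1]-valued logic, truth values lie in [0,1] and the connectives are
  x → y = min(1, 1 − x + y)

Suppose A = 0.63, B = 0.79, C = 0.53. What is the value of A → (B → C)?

1.00

B → C = min(1, 1 − 0.79 + 0.53) = min(1, 0.74) = 0.74
A → (B → C) = min(1, 1 − 0.63 + 0.74) = min(1, 1.11) = 1.00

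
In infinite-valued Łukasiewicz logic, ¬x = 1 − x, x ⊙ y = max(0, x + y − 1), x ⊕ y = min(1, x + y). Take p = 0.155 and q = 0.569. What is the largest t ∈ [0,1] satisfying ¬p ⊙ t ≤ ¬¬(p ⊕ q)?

0.879

¬p = 1 − 0.155 = 0.845
So the left factor is ¬p = 0.845.
p ⊕ q = min(1, 0.155 + 0.569) = min(1, 0.724) = 0.724
¬(p ⊕ q) = 1 − 0.724 = 0.276
¬¬(p ⊕ q) = 1 − 0.276 = 0.724
So the right-hand bound is ¬¬(p ⊕ q) = 0.724.
The residuum of the Łukasiewicz t-norm gives the supremum: min(1, 1 − 0.845 + 0.724).
1 − 0.845 + 0.724 = 0.879, so t = min(1, 0.879) = 0.879.
Check: 0.845 ⊙ 0.879 = max(0, 0.724) = 0.724 ≤ 0.724.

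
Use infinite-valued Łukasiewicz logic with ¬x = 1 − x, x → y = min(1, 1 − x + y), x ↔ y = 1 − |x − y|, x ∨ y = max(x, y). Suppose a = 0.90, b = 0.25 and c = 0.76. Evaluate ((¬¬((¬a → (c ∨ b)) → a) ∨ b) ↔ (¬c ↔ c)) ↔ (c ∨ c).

0.82

¬a = 1 − 0.90 = 0.10
c ∨ b = max(0.76, 0.25) = 0.76
¬a → (c ∨ b) = min(1, 1 − 0.10 + 0.76) = min(1, 1.66) = 1.00
(¬a → (c ∨ b)) → a = min(1, 1 − 1.00 + 0.90) = min(1, 0.90) = 0.90
¬((¬a → (c ∨ b)) → a) = 1 − 0.90 = 0.10
¬¬((¬a → (c ∨ b)) → a) = 1 − 0.10 = 0.90
¬¬((¬a → (c ∨ b)) → a) ∨ b = max(0.90, 0.25) = 0.90
¬c = 1 − 0.76 = 0.24
¬c ↔ c = 1 − |0.24 − 0.76| = 1 − 0.52 = 0.48
(¬¬((¬a → (c ∨ b)) → a) ∨ b) ↔ (¬c ↔ c) = 1 − |0.90 − 0.48| = 1 − 0.42 = 0.58
c ∨ c = max(0.76, 0.76) = 0.76
((¬¬((¬a → (c ∨ b)) → a) ∨ b) ↔ (¬c ↔ c)) ↔ (c ∨ c) = 1 − |0.58 − 0.76| = 1 − 0.18 = 0.82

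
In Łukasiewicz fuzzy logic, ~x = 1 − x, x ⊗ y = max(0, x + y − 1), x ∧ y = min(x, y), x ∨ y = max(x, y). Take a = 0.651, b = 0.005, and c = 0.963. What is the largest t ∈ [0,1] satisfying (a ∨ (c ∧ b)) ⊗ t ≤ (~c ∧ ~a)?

c ∧ b = min(0.963, 0.005) = 0.005
a ∨ (c ∧ b) = max(0.651, 0.005) = 0.651
So the left factor is a ∨ (c ∧ b) = 0.651.
~c = 1 − 0.963 = 0.037
~a = 1 − 0.651 = 0.349
~c ∧ ~a = min(0.037, 0.349) = 0.037
So the right-hand bound is ~c ∧ ~a = 0.037.
The residuum of the Łukasiewicz t-norm gives the supremum: min(1, 1 − 0.651 + 0.037).
1 − 0.651 + 0.037 = 0.386, so t = min(1, 0.386) = 0.386.
Check: 0.651 ⊗ 0.386 = max(0, 0.037) = 0.037 ≤ 0.037.

0.386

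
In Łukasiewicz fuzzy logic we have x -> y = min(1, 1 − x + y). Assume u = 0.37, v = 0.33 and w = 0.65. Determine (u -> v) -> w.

u -> v = min(1, 1 − 0.37 + 0.33) = min(1, 0.96) = 0.96
(u -> v) -> w = min(1, 1 − 0.96 + 0.65) = min(1, 0.69) = 0.69

0.69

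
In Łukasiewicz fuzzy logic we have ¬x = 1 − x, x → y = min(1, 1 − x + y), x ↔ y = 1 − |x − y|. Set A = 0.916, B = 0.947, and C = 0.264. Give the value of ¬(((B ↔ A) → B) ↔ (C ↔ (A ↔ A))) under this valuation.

B ↔ A = 1 − |0.947 − 0.916| = 1 − 0.031 = 0.969
(B ↔ A) → B = min(1, 1 − 0.969 + 0.947) = min(1, 0.978) = 0.978
A ↔ A = 1 − |0.916 − 0.916| = 1 − 0.000 = 1.000
C ↔ (A ↔ A) = 1 − |0.264 − 1.000| = 1 − 0.736 = 0.264
((B ↔ A) → B) ↔ (C ↔ (A ↔ A)) = 1 − |0.978 − 0.264| = 1 − 0.714 = 0.286
¬(((B ↔ A) → B) ↔ (C ↔ (A ↔ A))) = 1 − 0.286 = 0.714

0.714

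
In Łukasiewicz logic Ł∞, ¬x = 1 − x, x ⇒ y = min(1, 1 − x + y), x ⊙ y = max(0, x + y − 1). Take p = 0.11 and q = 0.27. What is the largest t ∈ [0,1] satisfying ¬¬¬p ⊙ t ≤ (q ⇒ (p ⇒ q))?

¬p = 1 − 0.11 = 0.89
¬¬p = 1 − 0.89 = 0.11
¬¬¬p = 1 − 0.11 = 0.89
So the left factor is ¬¬¬p = 0.89.
p ⇒ q = min(1, 1 − 0.11 + 0.27) = min(1, 1.16) = 1.00
q ⇒ (p ⇒ q) = min(1, 1 − 0.27 + 1.00) = min(1, 1.73) = 1.00
So the right-hand bound is q ⇒ (p ⇒ q) = 1.00.
The residuum of the Łukasiewicz t-norm gives the supremum: min(1, 1 − 0.89 + 1.00).
1 − 0.89 + 1.00 = 1.11, so t = min(1, 1.11) = 1.00.
Check: 0.89 ⊙ 1.00 = max(0, 0.89) = 0.89 ≤ 1.00.

1.00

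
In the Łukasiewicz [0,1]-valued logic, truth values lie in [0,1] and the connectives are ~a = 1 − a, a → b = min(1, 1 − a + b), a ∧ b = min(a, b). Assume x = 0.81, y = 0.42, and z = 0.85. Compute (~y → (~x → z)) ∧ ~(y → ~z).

0.27

~y = 1 − 0.42 = 0.58
~x = 1 − 0.81 = 0.19
~x → z = min(1, 1 − 0.19 + 0.85) = min(1, 1.66) = 1.00
~y → (~x → z) = min(1, 1 − 0.58 + 1.00) = min(1, 1.42) = 1.00
~z = 1 − 0.85 = 0.15
y → ~z = min(1, 1 − 0.42 + 0.15) = min(1, 0.73) = 0.73
~(y → ~z) = 1 − 0.73 = 0.27
(~y → (~x → z)) ∧ ~(y → ~z) = min(1.00, 0.27) = 0.27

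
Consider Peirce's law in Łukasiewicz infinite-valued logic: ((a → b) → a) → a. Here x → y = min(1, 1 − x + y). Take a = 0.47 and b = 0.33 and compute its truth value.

a → b = min(1, 1 − 0.47 + 0.33) = min(1, 0.86) = 0.86
(a → b) → a = min(1, 1 − 0.86 + 0.47) = min(1, 0.61) = 0.61
((a → b) → a) → a = min(1, 1 − 0.61 + 0.47) = min(1, 0.86) = 0.86
(The value 0.86 < 1 shows this instance is not satisfied; not a Ł∞-tautology in general.)

0.86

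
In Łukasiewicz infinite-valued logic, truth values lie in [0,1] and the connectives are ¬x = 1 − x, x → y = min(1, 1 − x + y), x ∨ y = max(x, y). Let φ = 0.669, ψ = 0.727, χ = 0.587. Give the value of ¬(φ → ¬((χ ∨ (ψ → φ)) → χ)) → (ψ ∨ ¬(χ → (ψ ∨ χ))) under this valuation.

1.000

ψ → φ = min(1, 1 − 0.727 + 0.669) = min(1, 0.942) = 0.942
χ ∨ (ψ → φ) = max(0.587, 0.942) = 0.942
(χ ∨ (ψ → φ)) → χ = min(1, 1 − 0.942 + 0.587) = min(1, 0.645) = 0.645
¬((χ ∨ (ψ → φ)) → χ) = 1 − 0.645 = 0.355
φ → ¬((χ ∨ (ψ → φ)) → χ) = min(1, 1 − 0.669 + 0.355) = min(1, 0.686) = 0.686
¬(φ → ¬((χ ∨ (ψ → φ)) → χ)) = 1 − 0.686 = 0.314
ψ ∨ χ = max(0.727, 0.587) = 0.727
χ → (ψ ∨ χ) = min(1, 1 − 0.587 + 0.727) = min(1, 1.140) = 1.000
¬(χ → (ψ ∨ χ)) = 1 − 1.000 = 0.000
ψ ∨ ¬(χ → (ψ ∨ χ)) = max(0.727, 0.000) = 0.727
¬(φ → ¬((χ ∨ (ψ → φ)) → χ)) → (ψ ∨ ¬(χ → (ψ ∨ χ))) = min(1, 1 − 0.314 + 0.727) = min(1, 1.413) = 1.000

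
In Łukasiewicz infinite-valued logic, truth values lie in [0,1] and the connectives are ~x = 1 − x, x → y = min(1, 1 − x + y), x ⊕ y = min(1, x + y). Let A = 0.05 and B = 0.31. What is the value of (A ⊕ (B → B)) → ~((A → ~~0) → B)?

0.64

B → B = min(1, 1 − 0.31 + 0.31) = min(1, 1.00) = 1.00
A ⊕ (B → B) = min(1, 0.05 + 1.00) = min(1, 1.05) = 1.00
~0 = 1 − 0.00 = 1.00
~~0 = 1 − 1.00 = 0.00
A → ~~0 = min(1, 1 − 0.05 + 0.00) = min(1, 0.95) = 0.95
(A → ~~0) → B = min(1, 1 − 0.95 + 0.31) = min(1, 0.36) = 0.36
~((A → ~~0) → B) = 1 − 0.36 = 0.64
(A ⊕ (B → B)) → ~((A → ~~0) → B) = min(1, 1 − 1.00 + 0.64) = min(1, 0.64) = 0.64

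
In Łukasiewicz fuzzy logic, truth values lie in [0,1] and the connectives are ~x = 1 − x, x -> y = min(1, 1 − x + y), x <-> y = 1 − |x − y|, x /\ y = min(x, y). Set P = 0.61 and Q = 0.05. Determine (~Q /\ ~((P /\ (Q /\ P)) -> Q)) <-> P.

~Q = 1 − 0.05 = 0.95
Q /\ P = min(0.05, 0.61) = 0.05
P /\ (Q /\ P) = min(0.61, 0.05) = 0.05
(P /\ (Q /\ P)) -> Q = min(1, 1 − 0.05 + 0.05) = min(1, 1.00) = 1.00
~((P /\ (Q /\ P)) -> Q) = 1 − 1.00 = 0.00
~Q /\ ~((P /\ (Q /\ P)) -> Q) = min(0.95, 0.00) = 0.00
(~Q /\ ~((P /\ (Q /\ P)) -> Q)) <-> P = 1 − |0.00 − 0.61| = 1 − 0.61 = 0.39

0.39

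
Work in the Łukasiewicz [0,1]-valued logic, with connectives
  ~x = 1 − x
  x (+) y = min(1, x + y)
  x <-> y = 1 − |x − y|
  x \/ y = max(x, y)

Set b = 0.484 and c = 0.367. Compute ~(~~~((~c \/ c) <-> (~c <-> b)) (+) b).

0.298

~c = 1 − 0.367 = 0.633
~c \/ c = max(0.633, 0.367) = 0.633
~c <-> b = 1 − |0.633 − 0.484| = 1 − 0.149 = 0.851
(~c \/ c) <-> (~c <-> b) = 1 − |0.633 − 0.851| = 1 − 0.218 = 0.782
~((~c \/ c) <-> (~c <-> b)) = 1 − 0.782 = 0.218
~~((~c \/ c) <-> (~c <-> b)) = 1 − 0.218 = 0.782
~~~((~c \/ c) <-> (~c <-> b)) = 1 − 0.782 = 0.218
~~~((~c \/ c) <-> (~c <-> b)) (+) b = min(1, 0.218 + 0.484) = min(1, 0.702) = 0.702
~(~~~((~c \/ c) <-> (~c <-> b)) (+) b) = 1 − 0.702 = 0.298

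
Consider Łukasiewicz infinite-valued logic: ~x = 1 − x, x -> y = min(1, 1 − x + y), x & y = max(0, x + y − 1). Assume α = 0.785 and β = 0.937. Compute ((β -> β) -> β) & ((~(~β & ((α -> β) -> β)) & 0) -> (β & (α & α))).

0.937

β -> β = min(1, 1 − 0.937 + 0.937) = min(1, 1.000) = 1.000
(β -> β) -> β = min(1, 1 − 1.000 + 0.937) = min(1, 0.937) = 0.937
~β = 1 − 0.937 = 0.063
α -> β = min(1, 1 − 0.785 + 0.937) = min(1, 1.152) = 1.000
(α -> β) -> β = min(1, 1 − 1.000 + 0.937) = min(1, 0.937) = 0.937
~β & ((α -> β) -> β) = max(0, 0.063 + 0.937 − 1) = max(0, 0.000) = 0.000
~(~β & ((α -> β) -> β)) = 1 − 0.000 = 1.000
~(~β & ((α -> β) -> β)) & 0 = max(0, 1.000 + 0.000 − 1) = max(0, 0.000) = 0.000
α & α = max(0, 0.785 + 0.785 − 1) = max(0, 0.570) = 0.570
β & (α & α) = max(0, 0.937 + 0.570 − 1) = max(0, 0.507) = 0.507
(~(~β & ((α -> β) -> β)) & 0) -> (β & (α & α)) = min(1, 1 − 0.000 + 0.507) = min(1, 1.507) = 1.000
((β -> β) -> β) & ((~(~β & ((α -> β) -> β)) & 0) -> (β & (α & α))) = max(0, 0.937 + 1.000 − 1) = max(0, 0.937) = 0.937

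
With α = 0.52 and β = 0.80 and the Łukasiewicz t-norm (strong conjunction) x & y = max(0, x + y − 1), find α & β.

0.32

α & β = max(0, 0.52 + 0.80 − 1) = max(0, 0.32) = 0.32
For comparison, the Gödel (minimum) t-norm min(x, y) would give 0.52.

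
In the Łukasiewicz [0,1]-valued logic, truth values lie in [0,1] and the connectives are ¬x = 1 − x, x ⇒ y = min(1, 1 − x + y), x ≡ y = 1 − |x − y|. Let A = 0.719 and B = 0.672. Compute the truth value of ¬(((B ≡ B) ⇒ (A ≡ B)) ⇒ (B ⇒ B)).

0.000

B ≡ B = 1 − |0.672 − 0.672| = 1 − 0.000 = 1.000
A ≡ B = 1 − |0.719 − 0.672| = 1 − 0.047 = 0.953
(B ≡ B) ⇒ (A ≡ B) = min(1, 1 − 1.000 + 0.953) = min(1, 0.953) = 0.953
B ⇒ B = min(1, 1 − 0.672 + 0.672) = min(1, 1.000) = 1.000
((B ≡ B) ⇒ (A ≡ B)) ⇒ (B ⇒ B) = min(1, 1 − 0.953 + 1.000) = min(1, 1.047) = 1.000
¬(((B ≡ B) ⇒ (A ≡ B)) ⇒ (B ⇒ B)) = 1 − 1.000 = 0.000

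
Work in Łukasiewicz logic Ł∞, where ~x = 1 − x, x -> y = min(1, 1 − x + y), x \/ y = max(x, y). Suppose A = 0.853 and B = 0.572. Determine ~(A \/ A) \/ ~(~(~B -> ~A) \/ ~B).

0.572

A \/ A = max(0.853, 0.853) = 0.853
~(A \/ A) = 1 − 0.853 = 0.147
~B = 1 − 0.572 = 0.428
~A = 1 − 0.853 = 0.147
~B -> ~A = min(1, 1 − 0.428 + 0.147) = min(1, 0.719) = 0.719
~(~B -> ~A) = 1 − 0.719 = 0.281
~(~B -> ~A) \/ ~B = max(0.281, 0.428) = 0.428
~(~(~B -> ~A) \/ ~B) = 1 − 0.428 = 0.572
~(A \/ A) \/ ~(~(~B -> ~A) \/ ~B) = max(0.147, 0.572) = 0.572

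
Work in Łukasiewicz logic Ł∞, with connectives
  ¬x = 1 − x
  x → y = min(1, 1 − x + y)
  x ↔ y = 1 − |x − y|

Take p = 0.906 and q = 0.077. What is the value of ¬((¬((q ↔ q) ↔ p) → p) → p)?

q ↔ q = 1 − |0.077 − 0.077| = 1 − 0.000 = 1.000
(q ↔ q) ↔ p = 1 − |1.000 − 0.906| = 1 − 0.094 = 0.906
¬((q ↔ q) ↔ p) = 1 − 0.906 = 0.094
¬((q ↔ q) ↔ p) → p = min(1, 1 − 0.094 + 0.906) = min(1, 1.812) = 1.000
(¬((q ↔ q) ↔ p) → p) → p = min(1, 1 − 1.000 + 0.906) = min(1, 0.906) = 0.906
¬((¬((q ↔ q) ↔ p) → p) → p) = 1 − 0.906 = 0.094

0.094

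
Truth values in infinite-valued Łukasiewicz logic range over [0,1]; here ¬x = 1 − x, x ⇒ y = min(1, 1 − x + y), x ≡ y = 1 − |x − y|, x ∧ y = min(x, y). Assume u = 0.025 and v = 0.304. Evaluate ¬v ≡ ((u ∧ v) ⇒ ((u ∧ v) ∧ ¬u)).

0.696

¬v = 1 − 0.304 = 0.696
u ∧ v = min(0.025, 0.304) = 0.025
¬u = 1 − 0.025 = 0.975
(u ∧ v) ∧ ¬u = min(0.025, 0.975) = 0.025
(u ∧ v) ⇒ ((u ∧ v) ∧ ¬u) = min(1, 1 − 0.025 + 0.025) = min(1, 1.000) = 1.000
¬v ≡ ((u ∧ v) ⇒ ((u ∧ v) ∧ ¬u)) = 1 − |0.696 − 1.000| = 1 − 0.304 = 0.696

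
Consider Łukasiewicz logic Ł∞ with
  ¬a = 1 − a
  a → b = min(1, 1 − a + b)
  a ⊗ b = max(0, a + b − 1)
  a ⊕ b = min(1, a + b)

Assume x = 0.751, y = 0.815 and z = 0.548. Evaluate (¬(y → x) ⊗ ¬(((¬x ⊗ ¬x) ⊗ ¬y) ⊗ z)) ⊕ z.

0.612

y → x = min(1, 1 − 0.815 + 0.751) = min(1, 0.936) = 0.936
¬(y → x) = 1 − 0.936 = 0.064
¬x = 1 − 0.751 = 0.249
¬x ⊗ ¬x = max(0, 0.249 + 0.249 − 1) = max(0, -0.502) = 0.000
¬y = 1 − 0.815 = 0.185
(¬x ⊗ ¬x) ⊗ ¬y = max(0, 0.000 + 0.185 − 1) = max(0, -0.815) = 0.000
((¬x ⊗ ¬x) ⊗ ¬y) ⊗ z = max(0, 0.000 + 0.548 − 1) = max(0, -0.452) = 0.000
¬(((¬x ⊗ ¬x) ⊗ ¬y) ⊗ z) = 1 − 0.000 = 1.000
¬(y → x) ⊗ ¬(((¬x ⊗ ¬x) ⊗ ¬y) ⊗ z) = max(0, 0.064 + 1.000 − 1) = max(0, 0.064) = 0.064
(¬(y → x) ⊗ ¬(((¬x ⊗ ¬x) ⊗ ¬y) ⊗ z)) ⊕ z = min(1, 0.064 + 0.548) = min(1, 0.612) = 0.612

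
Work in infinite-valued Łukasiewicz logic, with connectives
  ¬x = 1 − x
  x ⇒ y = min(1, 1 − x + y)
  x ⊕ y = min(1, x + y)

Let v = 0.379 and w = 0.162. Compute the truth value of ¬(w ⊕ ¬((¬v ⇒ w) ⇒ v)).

0.676

¬v = 1 − 0.379 = 0.621
¬v ⇒ w = min(1, 1 − 0.621 + 0.162) = min(1, 0.541) = 0.541
(¬v ⇒ w) ⇒ v = min(1, 1 − 0.541 + 0.379) = min(1, 0.838) = 0.838
¬((¬v ⇒ w) ⇒ v) = 1 − 0.838 = 0.162
w ⊕ ¬((¬v ⇒ w) ⇒ v) = min(1, 0.162 + 0.162) = min(1, 0.324) = 0.324
¬(w ⊕ ¬((¬v ⇒ w) ⇒ v)) = 1 − 0.324 = 0.676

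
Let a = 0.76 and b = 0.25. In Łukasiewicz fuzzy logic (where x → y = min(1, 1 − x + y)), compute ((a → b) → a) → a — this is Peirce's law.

a → b = min(1, 1 − 0.76 + 0.25) = min(1, 0.49) = 0.49
(a → b) → a = min(1, 1 − 0.49 + 0.76) = min(1, 1.27) = 1.00
((a → b) → a) → a = min(1, 1 − 1.00 + 0.76) = min(1, 0.76) = 0.76
(The value 0.76 < 1 shows this instance is not satisfied; not a Ł∞-tautology in general.)

0.76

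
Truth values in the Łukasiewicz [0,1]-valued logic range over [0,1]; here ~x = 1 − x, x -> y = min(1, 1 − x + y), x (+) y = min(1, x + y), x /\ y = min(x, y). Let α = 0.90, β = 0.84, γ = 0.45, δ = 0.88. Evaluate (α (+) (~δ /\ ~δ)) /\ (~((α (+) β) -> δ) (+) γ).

0.57

~δ = 1 − 0.88 = 0.12
~δ /\ ~δ = min(0.12, 0.12) = 0.12
α (+) (~δ /\ ~δ) = min(1, 0.90 + 0.12) = min(1, 1.02) = 1.00
α (+) β = min(1, 0.90 + 0.84) = min(1, 1.74) = 1.00
(α (+) β) -> δ = min(1, 1 − 1.00 + 0.88) = min(1, 0.88) = 0.88
~((α (+) β) -> δ) = 1 − 0.88 = 0.12
~((α (+) β) -> δ) (+) γ = min(1, 0.12 + 0.45) = min(1, 0.57) = 0.57
(α (+) (~δ /\ ~δ)) /\ (~((α (+) β) -> δ) (+) γ) = min(1.00, 0.57) = 0.57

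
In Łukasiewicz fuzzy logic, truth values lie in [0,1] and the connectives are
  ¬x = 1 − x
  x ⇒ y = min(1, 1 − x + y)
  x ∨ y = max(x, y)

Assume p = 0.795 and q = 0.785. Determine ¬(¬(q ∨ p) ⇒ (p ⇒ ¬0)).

0.000

q ∨ p = max(0.785, 0.795) = 0.795
¬(q ∨ p) = 1 − 0.795 = 0.205
¬0 = 1 − 0.000 = 1.000
p ⇒ ¬0 = min(1, 1 − 0.795 + 1.000) = min(1, 1.205) = 1.000
¬(q ∨ p) ⇒ (p ⇒ ¬0) = min(1, 1 − 0.205 + 1.000) = min(1, 1.795) = 1.000
¬(¬(q ∨ p) ⇒ (p ⇒ ¬0)) = 1 − 1.000 = 0.000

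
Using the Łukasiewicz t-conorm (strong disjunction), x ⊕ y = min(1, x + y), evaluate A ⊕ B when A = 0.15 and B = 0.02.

A ⊕ B = min(1, 0.15 + 0.02) = min(1, 0.17) = 0.17
For comparison, the Gödel t-conorm max(x, y) would give 0.15.

0.17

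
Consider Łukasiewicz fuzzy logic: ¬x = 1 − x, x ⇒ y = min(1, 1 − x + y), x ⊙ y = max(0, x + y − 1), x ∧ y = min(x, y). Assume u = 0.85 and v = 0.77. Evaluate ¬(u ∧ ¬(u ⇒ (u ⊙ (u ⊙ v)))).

u ⊙ v = max(0, 0.85 + 0.77 − 1) = max(0, 0.62) = 0.62
u ⊙ (u ⊙ v) = max(0, 0.85 + 0.62 − 1) = max(0, 0.47) = 0.47
u ⇒ (u ⊙ (u ⊙ v)) = min(1, 1 − 0.85 + 0.47) = min(1, 0.62) = 0.62
¬(u ⇒ (u ⊙ (u ⊙ v))) = 1 − 0.62 = 0.38
u ∧ ¬(u ⇒ (u ⊙ (u ⊙ v))) = min(0.85, 0.38) = 0.38
¬(u ∧ ¬(u ⇒ (u ⊙ (u ⊙ v)))) = 1 − 0.38 = 0.62

0.62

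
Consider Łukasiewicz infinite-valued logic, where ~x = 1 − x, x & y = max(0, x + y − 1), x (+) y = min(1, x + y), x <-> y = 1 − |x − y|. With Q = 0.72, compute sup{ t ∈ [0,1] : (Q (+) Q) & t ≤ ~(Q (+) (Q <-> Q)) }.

Q (+) Q = min(1, 0.72 + 0.72) = min(1, 1.44) = 1.00
So the left factor is Q (+) Q = 1.00.
Q <-> Q = 1 − |0.72 − 0.72| = 1 − 0.00 = 1.00
Q (+) (Q <-> Q) = min(1, 0.72 + 1.00) = min(1, 1.72) = 1.00
~(Q (+) (Q <-> Q)) = 1 − 1.00 = 0.00
So the right-hand bound is ~(Q (+) (Q <-> Q)) = 0.00.
The residuum of the Łukasiewicz t-norm gives the supremum: min(1, 1 − 1.00 + 0.00).
1 − 1.00 + 0.00 = 0.00, so t = min(1, 0.00) = 0.00.
Check: 1.00 & 0.00 = max(0, 0.00) = 0.00 ≤ 0.00.

0.00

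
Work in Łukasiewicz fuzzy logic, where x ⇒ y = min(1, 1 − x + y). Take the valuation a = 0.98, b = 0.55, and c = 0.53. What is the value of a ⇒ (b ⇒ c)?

b ⇒ c = min(1, 1 − 0.55 + 0.53) = min(1, 0.98) = 0.98
a ⇒ (b ⇒ c) = min(1, 1 − 0.98 + 0.98) = min(1, 1.00) = 1.00

1.00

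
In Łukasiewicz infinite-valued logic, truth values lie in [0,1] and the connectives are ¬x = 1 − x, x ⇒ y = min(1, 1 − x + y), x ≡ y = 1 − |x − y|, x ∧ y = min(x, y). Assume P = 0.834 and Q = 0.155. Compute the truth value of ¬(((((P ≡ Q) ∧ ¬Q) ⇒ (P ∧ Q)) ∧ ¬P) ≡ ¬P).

0.000

P ≡ Q = 1 − |0.834 − 0.155| = 1 − 0.679 = 0.321
¬Q = 1 − 0.155 = 0.845
(P ≡ Q) ∧ ¬Q = min(0.321, 0.845) = 0.321
P ∧ Q = min(0.834, 0.155) = 0.155
((P ≡ Q) ∧ ¬Q) ⇒ (P ∧ Q) = min(1, 1 − 0.321 + 0.155) = min(1, 0.834) = 0.834
¬P = 1 − 0.834 = 0.166
(((P ≡ Q) ∧ ¬Q) ⇒ (P ∧ Q)) ∧ ¬P = min(0.834, 0.166) = 0.166
((((P ≡ Q) ∧ ¬Q) ⇒ (P ∧ Q)) ∧ ¬P) ≡ ¬P = 1 − |0.166 − 0.166| = 1 − 0.000 = 1.000
¬(((((P ≡ Q) ∧ ¬Q) ⇒ (P ∧ Q)) ∧ ¬P) ≡ ¬P) = 1 − 1.000 = 0.000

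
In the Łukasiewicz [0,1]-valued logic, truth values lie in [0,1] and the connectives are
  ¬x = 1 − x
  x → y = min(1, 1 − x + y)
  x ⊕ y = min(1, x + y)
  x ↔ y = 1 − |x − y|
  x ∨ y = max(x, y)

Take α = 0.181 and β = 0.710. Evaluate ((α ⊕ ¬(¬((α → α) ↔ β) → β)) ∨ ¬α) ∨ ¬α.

α → α = min(1, 1 − 0.181 + 0.181) = min(1, 1.000) = 1.000
(α → α) ↔ β = 1 − |1.000 − 0.710| = 1 − 0.290 = 0.710
¬((α → α) ↔ β) = 1 − 0.710 = 0.290
¬((α → α) ↔ β) → β = min(1, 1 − 0.290 + 0.710) = min(1, 1.420) = 1.000
¬(¬((α → α) ↔ β) → β) = 1 − 1.000 = 0.000
α ⊕ ¬(¬((α → α) ↔ β) → β) = min(1, 0.181 + 0.000) = min(1, 0.181) = 0.181
¬α = 1 − 0.181 = 0.819
(α ⊕ ¬(¬((α → α) ↔ β) → β)) ∨ ¬α = max(0.181, 0.819) = 0.819
((α ⊕ ¬(¬((α → α) ↔ β) → β)) ∨ ¬α) ∨ ¬α = max(0.819, 0.819) = 0.819

0.819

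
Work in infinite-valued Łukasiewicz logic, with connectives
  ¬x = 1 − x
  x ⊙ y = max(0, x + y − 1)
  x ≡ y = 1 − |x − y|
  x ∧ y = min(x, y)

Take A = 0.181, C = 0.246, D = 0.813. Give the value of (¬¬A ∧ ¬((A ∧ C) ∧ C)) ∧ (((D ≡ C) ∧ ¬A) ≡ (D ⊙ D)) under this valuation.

0.181

¬A = 1 − 0.181 = 0.819
¬¬A = 1 − 0.819 = 0.181
A ∧ C = min(0.181, 0.246) = 0.181
(A ∧ C) ∧ C = min(0.181, 0.246) = 0.181
¬((A ∧ C) ∧ C) = 1 − 0.181 = 0.819
¬¬A ∧ ¬((A ∧ C) ∧ C) = min(0.181, 0.819) = 0.181
D ≡ C = 1 − |0.813 − 0.246| = 1 − 0.567 = 0.433
(D ≡ C) ∧ ¬A = min(0.433, 0.819) = 0.433
D ⊙ D = max(0, 0.813 + 0.813 − 1) = max(0, 0.626) = 0.626
((D ≡ C) ∧ ¬A) ≡ (D ⊙ D) = 1 − |0.433 − 0.626| = 1 − 0.193 = 0.807
(¬¬A ∧ ¬((A ∧ C) ∧ C)) ∧ (((D ≡ C) ∧ ¬A) ≡ (D ⊙ D)) = min(0.181, 0.807) = 0.181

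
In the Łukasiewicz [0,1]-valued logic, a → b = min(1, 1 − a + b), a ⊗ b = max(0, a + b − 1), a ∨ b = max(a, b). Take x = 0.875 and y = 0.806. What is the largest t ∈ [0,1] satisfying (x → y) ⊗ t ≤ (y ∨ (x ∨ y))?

x → y = min(1, 1 − 0.875 + 0.806) = min(1, 0.931) = 0.931
So the left factor is x → y = 0.931.
x ∨ y = max(0.875, 0.806) = 0.875
y ∨ (x ∨ y) = max(0.806, 0.875) = 0.875
So the right-hand bound is y ∨ (x ∨ y) = 0.875.
The residuum of the Łukasiewicz t-norm gives the supremum: min(1, 1 − 0.931 + 0.875).
1 − 0.931 + 0.875 = 0.944, so t = min(1, 0.944) = 0.944.
Check: 0.931 ⊗ 0.944 = max(0, 0.875) = 0.875 ≤ 0.875.

0.944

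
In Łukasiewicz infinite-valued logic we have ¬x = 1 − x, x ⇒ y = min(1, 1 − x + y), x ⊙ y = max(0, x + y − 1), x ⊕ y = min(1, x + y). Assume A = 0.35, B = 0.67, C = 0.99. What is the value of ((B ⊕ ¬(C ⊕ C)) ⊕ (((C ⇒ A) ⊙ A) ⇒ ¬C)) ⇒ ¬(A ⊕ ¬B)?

C ⊕ C = min(1, 0.99 + 0.99) = min(1, 1.98) = 1.00
¬(C ⊕ C) = 1 − 1.00 = 0.00
B ⊕ ¬(C ⊕ C) = min(1, 0.67 + 0.00) = min(1, 0.67) = 0.67
C ⇒ A = min(1, 1 − 0.99 + 0.35) = min(1, 0.36) = 0.36
(C ⇒ A) ⊙ A = max(0, 0.36 + 0.35 − 1) = max(0, -0.29) = 0.00
¬C = 1 − 0.99 = 0.01
((C ⇒ A) ⊙ A) ⇒ ¬C = min(1, 1 − 0.00 + 0.01) = min(1, 1.01) = 1.00
(B ⊕ ¬(C ⊕ C)) ⊕ (((C ⇒ A) ⊙ A) ⇒ ¬C) = min(1, 0.67 + 1.00) = min(1, 1.67) = 1.00
¬B = 1 − 0.67 = 0.33
A ⊕ ¬B = min(1, 0.35 + 0.33) = min(1, 0.68) = 0.68
¬(A ⊕ ¬B) = 1 − 0.68 = 0.32
((B ⊕ ¬(C ⊕ C)) ⊕ (((C ⇒ A) ⊙ A) ⇒ ¬C)) ⇒ ¬(A ⊕ ¬B) = min(1, 1 − 1.00 + 0.32) = min(1, 0.32) = 0.32

0.32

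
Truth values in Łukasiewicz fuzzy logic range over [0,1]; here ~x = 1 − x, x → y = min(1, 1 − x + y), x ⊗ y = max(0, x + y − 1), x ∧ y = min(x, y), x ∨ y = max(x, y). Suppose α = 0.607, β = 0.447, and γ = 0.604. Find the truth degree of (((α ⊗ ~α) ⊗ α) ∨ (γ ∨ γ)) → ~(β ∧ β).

0.949

~α = 1 − 0.607 = 0.393
α ⊗ ~α = max(0, 0.607 + 0.393 − 1) = max(0, 0.000) = 0.000
(α ⊗ ~α) ⊗ α = max(0, 0.000 + 0.607 − 1) = max(0, -0.393) = 0.000
γ ∨ γ = max(0.604, 0.604) = 0.604
((α ⊗ ~α) ⊗ α) ∨ (γ ∨ γ) = max(0.000, 0.604) = 0.604
β ∧ β = min(0.447, 0.447) = 0.447
~(β ∧ β) = 1 − 0.447 = 0.553
(((α ⊗ ~α) ⊗ α) ∨ (γ ∨ γ)) → ~(β ∧ β) = min(1, 1 − 0.604 + 0.553) = min(1, 0.949) = 0.949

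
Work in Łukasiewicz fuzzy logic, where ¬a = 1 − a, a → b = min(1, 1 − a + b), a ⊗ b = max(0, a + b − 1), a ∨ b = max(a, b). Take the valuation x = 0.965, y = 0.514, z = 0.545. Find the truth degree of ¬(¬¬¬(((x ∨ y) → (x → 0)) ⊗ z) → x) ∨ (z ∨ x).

0.965

x ∨ y = max(0.965, 0.514) = 0.965
x → 0 = min(1, 1 − 0.965 + 0.000) = min(1, 0.035) = 0.035
(x ∨ y) → (x → 0) = min(1, 1 − 0.965 + 0.035) = min(1, 0.070) = 0.070
((x ∨ y) → (x → 0)) ⊗ z = max(0, 0.070 + 0.545 − 1) = max(0, -0.385) = 0.000
¬(((x ∨ y) → (x → 0)) ⊗ z) = 1 − 0.000 = 1.000
¬¬(((x ∨ y) → (x → 0)) ⊗ z) = 1 − 1.000 = 0.000
¬¬¬(((x ∨ y) → (x → 0)) ⊗ z) = 1 − 0.000 = 1.000
¬¬¬(((x ∨ y) → (x → 0)) ⊗ z) → x = min(1, 1 − 1.000 + 0.965) = min(1, 0.965) = 0.965
¬(¬¬¬(((x ∨ y) → (x → 0)) ⊗ z) → x) = 1 − 0.965 = 0.035
z ∨ x = max(0.545, 0.965) = 0.965
¬(¬¬¬(((x ∨ y) → (x → 0)) ⊗ z) → x) ∨ (z ∨ x) = max(0.035, 0.965) = 0.965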